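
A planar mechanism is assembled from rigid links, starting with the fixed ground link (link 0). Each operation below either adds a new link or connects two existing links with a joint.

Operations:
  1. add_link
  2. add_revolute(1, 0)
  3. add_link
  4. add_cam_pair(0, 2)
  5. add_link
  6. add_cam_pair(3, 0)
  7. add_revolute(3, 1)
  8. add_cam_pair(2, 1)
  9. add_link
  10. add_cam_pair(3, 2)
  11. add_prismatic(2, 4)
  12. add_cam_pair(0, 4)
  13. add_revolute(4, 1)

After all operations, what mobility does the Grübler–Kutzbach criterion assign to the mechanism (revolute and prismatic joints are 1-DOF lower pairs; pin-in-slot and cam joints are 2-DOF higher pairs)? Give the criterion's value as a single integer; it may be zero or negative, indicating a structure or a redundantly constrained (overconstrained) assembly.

[1;0;0] (link 0 is ground)
L+ [2;0;0]
R(1,0)∈J1 [2;1;0]
L+ [3;1;0]
C(0,2)∈J2 [3;1;1]
L+ [4;1;1]
C(3,0)∈J2 [4;1;2]
R(3,1)∈J1 [4;2;2]
C(2,1)∈J2 [4;2;3]
L+ [5;2;3]
C(3,2)∈J2 [5;2;4]
P(2,4)∈J1 [5;3;4]
C(0,4)∈J2 [5;3;5]
R(4,1)∈J1 [5;4;5]
mobility = 12 − 8 − 5 = -1

M = -1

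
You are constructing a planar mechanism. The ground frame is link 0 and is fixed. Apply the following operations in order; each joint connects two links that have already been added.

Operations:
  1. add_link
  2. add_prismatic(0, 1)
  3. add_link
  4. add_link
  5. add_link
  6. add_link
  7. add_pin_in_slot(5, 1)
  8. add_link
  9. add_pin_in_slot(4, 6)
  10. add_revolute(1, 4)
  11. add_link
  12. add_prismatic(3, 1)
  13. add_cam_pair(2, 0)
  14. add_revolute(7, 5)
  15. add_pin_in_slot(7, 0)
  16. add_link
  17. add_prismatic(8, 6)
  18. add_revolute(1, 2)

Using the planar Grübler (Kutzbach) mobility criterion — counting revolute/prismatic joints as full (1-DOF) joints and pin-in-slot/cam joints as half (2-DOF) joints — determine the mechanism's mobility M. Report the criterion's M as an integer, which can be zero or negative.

ground; <1,0,0>
#1 <2,0,0>
P:0↔1 J1 <2,1,0>
#2 <3,1,0>
#3 <4,1,0>
#4 <5,1,0>
#5 <6,1,0>
PS:5↔1 J2 <6,1,1>
#6 <7,1,1>
PS:4↔6 J2 <7,1,2>
R:1↔4 J1 <7,2,2>
#7 <8,2,2>
P:3↔1 J1 <8,3,2>
C:2↔0 J2 <8,3,3>
R:7↔5 J1 <8,4,3>
PS:7↔0 J2 <8,4,4>
#8 <9,4,4>
P:8↔6 J1 <9,5,4>
R:1↔2 J1 <9,6,4>
3×8 − 2×6 − 1×4 = 8

M = 8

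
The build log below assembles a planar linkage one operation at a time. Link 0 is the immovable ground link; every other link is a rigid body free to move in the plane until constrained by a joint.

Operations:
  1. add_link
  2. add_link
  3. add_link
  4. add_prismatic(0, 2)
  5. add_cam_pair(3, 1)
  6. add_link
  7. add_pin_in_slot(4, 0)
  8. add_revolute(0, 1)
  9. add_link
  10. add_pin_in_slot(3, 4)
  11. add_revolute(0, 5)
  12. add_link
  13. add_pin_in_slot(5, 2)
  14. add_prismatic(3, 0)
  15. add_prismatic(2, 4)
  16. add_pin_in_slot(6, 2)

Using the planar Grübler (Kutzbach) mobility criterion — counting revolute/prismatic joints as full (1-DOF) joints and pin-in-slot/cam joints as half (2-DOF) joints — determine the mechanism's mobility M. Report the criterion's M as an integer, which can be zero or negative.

[1;0;0] (link 0 is ground)
L+ [2;0;0]
L+ [3;0;0]
L+ [4;0;0]
P(0,2)∈J1 [4;1;0]
C(3,1)∈J2 [4;1;1]
L+ [5;1;1]
PS(4,0)∈J2 [5;1;2]
R(0,1)∈J1 [5;2;2]
L+ [6;2;2]
PS(3,4)∈J2 [6;2;3]
R(0,5)∈J1 [6;3;3]
L+ [7;3;3]
PS(5,2)∈J2 [7;3;4]
P(3,0)∈J1 [7;4;4]
P(2,4)∈J1 [7;5;4]
PS(6,2)∈J2 [7;5;5]
mobility = 18 − 10 − 5 = 3

M = 3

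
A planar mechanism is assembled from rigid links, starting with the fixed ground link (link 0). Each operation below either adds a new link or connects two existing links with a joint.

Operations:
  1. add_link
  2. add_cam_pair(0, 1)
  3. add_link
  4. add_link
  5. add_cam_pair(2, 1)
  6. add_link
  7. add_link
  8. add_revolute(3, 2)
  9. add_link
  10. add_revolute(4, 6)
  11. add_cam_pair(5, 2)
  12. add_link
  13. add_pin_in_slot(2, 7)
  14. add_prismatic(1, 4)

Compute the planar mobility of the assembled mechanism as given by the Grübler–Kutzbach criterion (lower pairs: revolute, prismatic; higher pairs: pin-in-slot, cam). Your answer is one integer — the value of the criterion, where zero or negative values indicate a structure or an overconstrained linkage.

L=1 J1=0 J2=0
add link → L=2 J1=0 J2=0
C@0,1 dof=2 J2 → L=2 J1=0 J2=1
add link → L=3 J1=0 J2=1
add link → L=4 J1=0 J2=1
C@2,1 dof=2 J2 → L=4 J1=0 J2=2
add link → L=5 J1=0 J2=2
add link → L=6 J1=0 J2=2
R@3,2 dof=1 J1 → L=6 J1=1 J2=2
add link → L=7 J1=1 J2=2
R@4,6 dof=1 J1 → L=7 J1=2 J2=2
C@5,2 dof=2 J2 → L=7 J1=2 J2=3
add link → L=8 J1=2 J2=3
PS@2,7 dof=2 J2 → L=8 J1=2 J2=4
P@1,4 dof=1 J1 → L=8 J1=3 J2=4
M=3(L−1)−2J1−J2=3·7−2·3−4=11

M = 11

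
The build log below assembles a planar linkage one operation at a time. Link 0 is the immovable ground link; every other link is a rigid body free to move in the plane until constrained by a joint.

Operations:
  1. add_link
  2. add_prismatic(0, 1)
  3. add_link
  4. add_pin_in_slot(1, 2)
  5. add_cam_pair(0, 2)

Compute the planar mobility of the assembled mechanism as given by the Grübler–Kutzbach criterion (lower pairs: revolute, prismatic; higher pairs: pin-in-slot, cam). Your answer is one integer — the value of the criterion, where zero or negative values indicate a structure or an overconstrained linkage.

M = 2

L=1 J1=0 J2=0
add link → L=2 J1=0 J2=0
P@0,1 dof=1 J1 → L=2 J1=1 J2=0
add link → L=3 J1=1 J2=0
PS@1,2 dof=2 J2 → L=3 J1=1 J2=1
C@0,2 dof=2 J2 → L=3 J1=1 J2=2
M=3(L−1)−2J1−J2=3·2−2·1−2=2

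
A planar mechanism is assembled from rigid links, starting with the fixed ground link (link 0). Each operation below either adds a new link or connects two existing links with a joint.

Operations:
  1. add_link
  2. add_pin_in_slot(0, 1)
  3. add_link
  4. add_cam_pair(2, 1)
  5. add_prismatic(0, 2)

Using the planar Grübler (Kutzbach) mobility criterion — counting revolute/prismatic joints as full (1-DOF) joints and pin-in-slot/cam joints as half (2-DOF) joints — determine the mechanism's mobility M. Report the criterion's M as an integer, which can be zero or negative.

[1;0;0] (link 0 is ground)
L+ [2;0;0]
PS(0,1)∈J2 [2;0;1]
L+ [3;0;1]
C(2,1)∈J2 [3;0;2]
P(0,2)∈J1 [3;1;2]
mobility = 6 − 2 − 2 = 2

M = 2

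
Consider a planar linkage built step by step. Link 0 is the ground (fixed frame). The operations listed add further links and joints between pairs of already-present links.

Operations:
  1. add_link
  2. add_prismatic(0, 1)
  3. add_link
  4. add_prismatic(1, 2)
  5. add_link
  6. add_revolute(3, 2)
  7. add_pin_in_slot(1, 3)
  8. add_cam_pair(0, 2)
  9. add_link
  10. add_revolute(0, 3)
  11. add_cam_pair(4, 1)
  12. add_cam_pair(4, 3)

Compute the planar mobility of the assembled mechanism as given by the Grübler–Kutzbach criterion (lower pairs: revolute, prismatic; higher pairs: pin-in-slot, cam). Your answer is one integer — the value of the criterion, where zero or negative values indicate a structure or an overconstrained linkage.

M = 0

(L,J1,J2)=(1,0,0); link0 fixed
link1: (2,0,0)
P 0-1 [J1]: (2,1,0)
link2: (3,1,0)
P 1-2 [J1]: (3,2,0)
link3: (4,2,0)
R 3-2 [J1]: (4,3,0)
PS 1-3 [J2]: (4,3,1)
C 0-2 [J2]: (4,3,2)
link4: (5,3,2)
R 0-3 [J1]: (5,4,2)
C 4-1 [J2]: (5,4,3)
C 4-3 [J2]: (5,4,4)
Grübler: 3·4 − 2·4 − 4 = 0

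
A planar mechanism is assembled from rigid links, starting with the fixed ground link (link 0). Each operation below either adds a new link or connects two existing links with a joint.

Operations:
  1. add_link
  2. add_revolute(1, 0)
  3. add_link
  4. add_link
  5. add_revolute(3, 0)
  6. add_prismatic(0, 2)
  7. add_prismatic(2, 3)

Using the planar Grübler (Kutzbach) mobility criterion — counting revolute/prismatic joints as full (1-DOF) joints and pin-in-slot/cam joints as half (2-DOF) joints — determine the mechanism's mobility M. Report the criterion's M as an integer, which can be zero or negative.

link 0 = ground. State L|J1|J2 = 1|0|0
+link1  2|0|0
R(1,0) f=1→J1  2|1|0
+link2  3|1|0
+link3  4|1|0
R(3,0) f=1→J1  4|2|0
P(0,2) f=1→J1  4|3|0
P(2,3) f=1→J1  4|4|0
M = 3(4−1)−2·4−0 = 9−8−0 = 1

M = 1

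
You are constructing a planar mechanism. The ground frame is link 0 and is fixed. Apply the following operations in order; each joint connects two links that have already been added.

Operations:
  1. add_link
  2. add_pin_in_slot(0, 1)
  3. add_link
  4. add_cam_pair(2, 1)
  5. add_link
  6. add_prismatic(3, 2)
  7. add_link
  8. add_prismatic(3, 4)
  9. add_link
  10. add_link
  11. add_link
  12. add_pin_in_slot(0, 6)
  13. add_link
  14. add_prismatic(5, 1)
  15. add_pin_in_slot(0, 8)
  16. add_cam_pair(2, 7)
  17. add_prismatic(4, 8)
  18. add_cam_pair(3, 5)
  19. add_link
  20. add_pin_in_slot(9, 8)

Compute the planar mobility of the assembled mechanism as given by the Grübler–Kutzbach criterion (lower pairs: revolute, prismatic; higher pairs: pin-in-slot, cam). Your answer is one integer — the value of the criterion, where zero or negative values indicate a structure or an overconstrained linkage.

M = 12

[1;0;0] (link 0 is ground)
L+ [2;0;0]
PS(0,1)∈J2 [2;0;1]
L+ [3;0;1]
C(2,1)∈J2 [3;0;2]
L+ [4;0;2]
P(3,2)∈J1 [4;1;2]
L+ [5;1;2]
P(3,4)∈J1 [5;2;2]
L+ [6;2;2]
L+ [7;2;2]
L+ [8;2;2]
PS(0,6)∈J2 [8;2;3]
L+ [9;2;3]
P(5,1)∈J1 [9;3;3]
PS(0,8)∈J2 [9;3;4]
C(2,7)∈J2 [9;3;5]
P(4,8)∈J1 [9;4;5]
C(3,5)∈J2 [9;4;6]
L+ [10;4;6]
PS(9,8)∈J2 [10;4;7]
mobility = 27 − 8 − 7 = 12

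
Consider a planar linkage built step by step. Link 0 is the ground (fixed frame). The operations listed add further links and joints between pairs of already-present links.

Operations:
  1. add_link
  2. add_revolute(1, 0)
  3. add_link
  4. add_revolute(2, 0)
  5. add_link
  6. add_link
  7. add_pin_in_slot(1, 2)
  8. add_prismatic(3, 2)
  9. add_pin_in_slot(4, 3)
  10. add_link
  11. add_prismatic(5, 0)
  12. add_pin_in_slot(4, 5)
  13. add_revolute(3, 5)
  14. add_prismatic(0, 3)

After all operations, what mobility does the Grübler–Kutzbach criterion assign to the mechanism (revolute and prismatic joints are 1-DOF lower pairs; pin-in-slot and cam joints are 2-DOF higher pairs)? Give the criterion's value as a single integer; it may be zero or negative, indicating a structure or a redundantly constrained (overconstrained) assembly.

ground; <1,0,0>
#1 <2,0,0>
R:1↔0 J1 <2,1,0>
#2 <3,1,0>
R:2↔0 J1 <3,2,0>
#3 <4,2,0>
#4 <5,2,0>
PS:1↔2 J2 <5,2,1>
P:3↔2 J1 <5,3,1>
PS:4↔3 J2 <5,3,2>
#5 <6,3,2>
P:5↔0 J1 <6,4,2>
PS:4↔5 J2 <6,4,3>
R:3↔5 J1 <6,5,3>
P:0↔3 J1 <6,6,3>
3×5 − 2×6 − 1×3 = 0

M = 0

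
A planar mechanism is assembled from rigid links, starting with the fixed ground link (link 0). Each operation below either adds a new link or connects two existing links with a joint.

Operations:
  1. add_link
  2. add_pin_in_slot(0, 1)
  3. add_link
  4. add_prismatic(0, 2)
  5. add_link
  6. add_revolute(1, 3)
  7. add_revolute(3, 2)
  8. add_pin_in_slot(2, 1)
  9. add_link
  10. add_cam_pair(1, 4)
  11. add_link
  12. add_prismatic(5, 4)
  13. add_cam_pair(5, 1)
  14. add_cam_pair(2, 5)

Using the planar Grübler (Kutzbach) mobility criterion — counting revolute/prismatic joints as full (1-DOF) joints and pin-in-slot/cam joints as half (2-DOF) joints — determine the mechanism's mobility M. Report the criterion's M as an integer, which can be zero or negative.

[1;0;0] (link 0 is ground)
L+ [2;0;0]
PS(0,1)∈J2 [2;0;1]
L+ [3;0;1]
P(0,2)∈J1 [3;1;1]
L+ [4;1;1]
R(1,3)∈J1 [4;2;1]
R(3,2)∈J1 [4;3;1]
PS(2,1)∈J2 [4;3;2]
L+ [5;3;2]
C(1,4)∈J2 [5;3;3]
L+ [6;3;3]
P(5,4)∈J1 [6;4;3]
C(5,1)∈J2 [6;4;4]
C(2,5)∈J2 [6;4;5]
mobility = 15 − 8 − 5 = 2

M = 2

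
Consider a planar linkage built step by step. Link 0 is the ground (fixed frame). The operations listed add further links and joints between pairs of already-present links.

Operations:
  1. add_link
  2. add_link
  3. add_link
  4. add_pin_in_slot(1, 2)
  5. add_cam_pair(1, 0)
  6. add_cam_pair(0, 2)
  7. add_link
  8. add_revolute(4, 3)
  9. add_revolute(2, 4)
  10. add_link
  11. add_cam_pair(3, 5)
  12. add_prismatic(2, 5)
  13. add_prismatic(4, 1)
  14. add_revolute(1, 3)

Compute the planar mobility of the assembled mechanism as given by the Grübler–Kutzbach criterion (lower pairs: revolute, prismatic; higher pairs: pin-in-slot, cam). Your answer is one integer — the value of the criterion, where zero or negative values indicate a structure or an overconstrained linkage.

M = 1

ground; <1,0,0>
#1 <2,0,0>
#2 <3,0,0>
#3 <4,0,0>
PS:1↔2 J2 <4,0,1>
C:1↔0 J2 <4,0,2>
C:0↔2 J2 <4,0,3>
#4 <5,0,3>
R:4↔3 J1 <5,1,3>
R:2↔4 J1 <5,2,3>
#5 <6,2,3>
C:3↔5 J2 <6,2,4>
P:2↔5 J1 <6,3,4>
P:4↔1 J1 <6,4,4>
R:1↔3 J1 <6,5,4>
3×5 − 2×5 − 1×4 = 1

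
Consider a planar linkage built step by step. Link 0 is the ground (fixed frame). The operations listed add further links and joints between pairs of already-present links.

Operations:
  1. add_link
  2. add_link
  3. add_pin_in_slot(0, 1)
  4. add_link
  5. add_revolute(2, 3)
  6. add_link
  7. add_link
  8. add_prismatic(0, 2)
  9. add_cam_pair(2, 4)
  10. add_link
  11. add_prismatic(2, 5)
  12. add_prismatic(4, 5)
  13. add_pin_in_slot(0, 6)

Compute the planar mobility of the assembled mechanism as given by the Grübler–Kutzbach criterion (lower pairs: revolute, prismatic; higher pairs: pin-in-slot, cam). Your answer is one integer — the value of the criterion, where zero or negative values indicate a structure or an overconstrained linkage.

M = 7

link 0 = ground. State L|J1|J2 = 1|0|0
+link1  2|0|0
+link2  3|0|0
PS(0,1) f=2→J2  3|0|1
+link3  4|0|1
R(2,3) f=1→J1  4|1|1
+link4  5|1|1
+link5  6|1|1
P(0,2) f=1→J1  6|2|1
C(2,4) f=2→J2  6|2|2
+link6  7|2|2
P(2,5) f=1→J1  7|3|2
P(4,5) f=1→J1  7|4|2
PS(0,6) f=2→J2  7|4|3
M = 3(7−1)−2·4−3 = 18−8−3 = 7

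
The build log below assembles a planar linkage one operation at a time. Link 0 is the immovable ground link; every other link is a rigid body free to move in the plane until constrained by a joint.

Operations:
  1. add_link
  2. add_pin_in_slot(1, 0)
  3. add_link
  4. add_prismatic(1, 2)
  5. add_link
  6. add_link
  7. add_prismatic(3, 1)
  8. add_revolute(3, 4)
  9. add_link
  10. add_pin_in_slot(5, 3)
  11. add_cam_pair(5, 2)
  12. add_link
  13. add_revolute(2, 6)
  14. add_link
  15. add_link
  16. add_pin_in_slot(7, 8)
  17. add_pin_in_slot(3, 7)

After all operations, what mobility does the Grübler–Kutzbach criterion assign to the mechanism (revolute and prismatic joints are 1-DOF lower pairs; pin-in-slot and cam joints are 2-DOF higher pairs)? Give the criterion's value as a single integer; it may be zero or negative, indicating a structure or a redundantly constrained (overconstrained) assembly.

ground; <1,0,0>
#1 <2,0,0>
PS:1↔0 J2 <2,0,1>
#2 <3,0,1>
P:1↔2 J1 <3,1,1>
#3 <4,1,1>
#4 <5,1,1>
P:3↔1 J1 <5,2,1>
R:3↔4 J1 <5,3,1>
#5 <6,3,1>
PS:5↔3 J2 <6,3,2>
C:5↔2 J2 <6,3,3>
#6 <7,3,3>
R:2↔6 J1 <7,4,3>
#7 <8,4,3>
#8 <9,4,3>
PS:7↔8 J2 <9,4,4>
PS:3↔7 J2 <9,4,5>
3×8 − 2×4 − 1×5 = 11

M = 11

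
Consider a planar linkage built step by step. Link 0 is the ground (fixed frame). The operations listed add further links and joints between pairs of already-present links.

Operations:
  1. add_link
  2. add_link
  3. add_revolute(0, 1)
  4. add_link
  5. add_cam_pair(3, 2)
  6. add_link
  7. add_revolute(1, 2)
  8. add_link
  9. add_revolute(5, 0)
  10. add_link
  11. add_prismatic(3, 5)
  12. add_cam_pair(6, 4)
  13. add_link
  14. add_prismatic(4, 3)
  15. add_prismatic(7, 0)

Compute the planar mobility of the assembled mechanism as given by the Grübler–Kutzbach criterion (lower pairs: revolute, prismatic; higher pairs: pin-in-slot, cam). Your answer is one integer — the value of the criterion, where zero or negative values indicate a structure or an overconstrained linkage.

M = 7

L=1 J1=0 J2=0
add link → L=2 J1=0 J2=0
add link → L=3 J1=0 J2=0
R@0,1 dof=1 J1 → L=3 J1=1 J2=0
add link → L=4 J1=1 J2=0
C@3,2 dof=2 J2 → L=4 J1=1 J2=1
add link → L=5 J1=1 J2=1
R@1,2 dof=1 J1 → L=5 J1=2 J2=1
add link → L=6 J1=2 J2=1
R@5,0 dof=1 J1 → L=6 J1=3 J2=1
add link → L=7 J1=3 J2=1
P@3,5 dof=1 J1 → L=7 J1=4 J2=1
C@6,4 dof=2 J2 → L=7 J1=4 J2=2
add link → L=8 J1=4 J2=2
P@4,3 dof=1 J1 → L=8 J1=5 J2=2
P@7,0 dof=1 J1 → L=8 J1=6 J2=2
M=3(L−1)−2J1−J2=3·7−2·6−2=7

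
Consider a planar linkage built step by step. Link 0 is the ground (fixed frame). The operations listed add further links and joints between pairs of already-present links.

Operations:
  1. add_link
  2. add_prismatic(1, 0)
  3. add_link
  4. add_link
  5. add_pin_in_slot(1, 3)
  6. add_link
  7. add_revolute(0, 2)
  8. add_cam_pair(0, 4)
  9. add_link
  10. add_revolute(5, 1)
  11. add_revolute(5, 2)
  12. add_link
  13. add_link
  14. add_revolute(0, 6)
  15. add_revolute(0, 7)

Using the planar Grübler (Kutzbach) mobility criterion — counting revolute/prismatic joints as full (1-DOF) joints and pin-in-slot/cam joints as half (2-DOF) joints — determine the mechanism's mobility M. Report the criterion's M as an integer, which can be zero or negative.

M = 7

L=1 J1=0 J2=0
add link → L=2 J1=0 J2=0
P@1,0 dof=1 J1 → L=2 J1=1 J2=0
add link → L=3 J1=1 J2=0
add link → L=4 J1=1 J2=0
PS@1,3 dof=2 J2 → L=4 J1=1 J2=1
add link → L=5 J1=1 J2=1
R@0,2 dof=1 J1 → L=5 J1=2 J2=1
C@0,4 dof=2 J2 → L=5 J1=2 J2=2
add link → L=6 J1=2 J2=2
R@5,1 dof=1 J1 → L=6 J1=3 J2=2
R@5,2 dof=1 J1 → L=6 J1=4 J2=2
add link → L=7 J1=4 J2=2
add link → L=8 J1=4 J2=2
R@0,6 dof=1 J1 → L=8 J1=5 J2=2
R@0,7 dof=1 J1 → L=8 J1=6 J2=2
M=3(L−1)−2J1−J2=3·7−2·6−2=7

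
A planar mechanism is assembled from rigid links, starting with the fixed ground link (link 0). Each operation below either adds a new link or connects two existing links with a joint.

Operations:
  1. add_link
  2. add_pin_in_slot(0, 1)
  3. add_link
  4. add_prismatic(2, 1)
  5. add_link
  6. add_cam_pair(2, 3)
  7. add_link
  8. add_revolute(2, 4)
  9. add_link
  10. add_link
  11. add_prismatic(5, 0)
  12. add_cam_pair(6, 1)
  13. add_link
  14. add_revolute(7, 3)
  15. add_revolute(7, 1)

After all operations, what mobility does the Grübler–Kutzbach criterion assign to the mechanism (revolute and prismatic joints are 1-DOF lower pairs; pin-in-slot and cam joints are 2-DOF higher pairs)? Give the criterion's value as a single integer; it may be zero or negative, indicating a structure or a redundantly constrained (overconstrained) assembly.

ground; <1,0,0>
#1 <2,0,0>
PS:0↔1 J2 <2,0,1>
#2 <3,0,1>
P:2↔1 J1 <3,1,1>
#3 <4,1,1>
C:2↔3 J2 <4,1,2>
#4 <5,1,2>
R:2↔4 J1 <5,2,2>
#5 <6,2,2>
#6 <7,2,2>
P:5↔0 J1 <7,3,2>
C:6↔1 J2 <7,3,3>
#7 <8,3,3>
R:7↔3 J1 <8,4,3>
R:7↔1 J1 <8,5,3>
3×7 − 2×5 − 1×3 = 8

M = 8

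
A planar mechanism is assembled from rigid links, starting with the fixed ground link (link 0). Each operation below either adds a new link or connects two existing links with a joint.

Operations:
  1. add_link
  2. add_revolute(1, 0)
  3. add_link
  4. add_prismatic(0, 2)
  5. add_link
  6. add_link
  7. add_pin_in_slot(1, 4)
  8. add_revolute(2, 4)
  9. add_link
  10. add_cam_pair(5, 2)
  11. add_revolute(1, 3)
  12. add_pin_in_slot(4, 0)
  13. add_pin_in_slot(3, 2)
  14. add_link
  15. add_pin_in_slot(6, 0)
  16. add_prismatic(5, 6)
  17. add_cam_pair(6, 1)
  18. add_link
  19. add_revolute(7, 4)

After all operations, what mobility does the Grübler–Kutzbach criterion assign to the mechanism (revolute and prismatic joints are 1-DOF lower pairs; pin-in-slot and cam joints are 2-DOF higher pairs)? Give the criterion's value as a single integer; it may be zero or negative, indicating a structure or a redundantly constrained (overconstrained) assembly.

link 0 = ground. State L|J1|J2 = 1|0|0
+link1  2|0|0
R(1,0) f=1→J1  2|1|0
+link2  3|1|0
P(0,2) f=1→J1  3|2|0
+link3  4|2|0
+link4  5|2|0
PS(1,4) f=2→J2  5|2|1
R(2,4) f=1→J1  5|3|1
+link5  6|3|1
C(5,2) f=2→J2  6|3|2
R(1,3) f=1→J1  6|4|2
PS(4,0) f=2→J2  6|4|3
PS(3,2) f=2→J2  6|4|4
+link6  7|4|4
PS(6,0) f=2→J2  7|4|5
P(5,6) f=1→J1  7|5|5
C(6,1) f=2→J2  7|5|6
+link7  8|5|6
R(7,4) f=1→J1  8|6|6
M = 3(8−1)−2·6−6 = 21−12−6 = 3

M = 3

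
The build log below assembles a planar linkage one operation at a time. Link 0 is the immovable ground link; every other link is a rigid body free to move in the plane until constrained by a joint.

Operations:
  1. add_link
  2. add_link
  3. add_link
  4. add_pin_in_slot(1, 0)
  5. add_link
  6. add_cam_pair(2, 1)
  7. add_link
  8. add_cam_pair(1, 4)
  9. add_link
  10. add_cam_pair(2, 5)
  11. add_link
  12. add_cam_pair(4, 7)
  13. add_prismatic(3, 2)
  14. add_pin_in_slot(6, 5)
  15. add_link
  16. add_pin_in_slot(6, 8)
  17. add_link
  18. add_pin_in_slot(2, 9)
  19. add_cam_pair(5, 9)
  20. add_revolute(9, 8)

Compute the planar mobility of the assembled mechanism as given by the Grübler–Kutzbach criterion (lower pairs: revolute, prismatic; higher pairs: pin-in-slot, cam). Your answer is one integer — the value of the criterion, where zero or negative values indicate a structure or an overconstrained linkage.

(L,J1,J2)=(1,0,0); link0 fixed
link1: (2,0,0)
link2: (3,0,0)
link3: (4,0,0)
PS 1-0 [J2]: (4,0,1)
link4: (5,0,1)
C 2-1 [J2]: (5,0,2)
link5: (6,0,2)
C 1-4 [J2]: (6,0,3)
link6: (7,0,3)
C 2-5 [J2]: (7,0,4)
link7: (8,0,4)
C 4-7 [J2]: (8,0,5)
P 3-2 [J1]: (8,1,5)
PS 6-5 [J2]: (8,1,6)
link8: (9,1,6)
PS 6-8 [J2]: (9,1,7)
link9: (10,1,7)
PS 2-9 [J2]: (10,1,8)
C 5-9 [J2]: (10,1,9)
R 9-8 [J1]: (10,2,9)
Grübler: 3·9 − 2·2 − 9 = 14

M = 14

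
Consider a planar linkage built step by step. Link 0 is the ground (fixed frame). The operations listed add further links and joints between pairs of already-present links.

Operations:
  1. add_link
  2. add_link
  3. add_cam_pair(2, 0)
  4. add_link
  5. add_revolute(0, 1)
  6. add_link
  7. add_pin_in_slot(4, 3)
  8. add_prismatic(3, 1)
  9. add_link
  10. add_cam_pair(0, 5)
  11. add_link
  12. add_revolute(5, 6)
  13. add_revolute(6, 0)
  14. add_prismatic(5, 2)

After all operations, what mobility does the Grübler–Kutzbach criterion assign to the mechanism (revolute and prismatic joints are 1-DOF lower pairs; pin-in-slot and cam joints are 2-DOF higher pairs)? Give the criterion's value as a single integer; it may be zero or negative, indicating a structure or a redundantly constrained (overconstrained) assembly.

(L,J1,J2)=(1,0,0); link0 fixed
link1: (2,0,0)
link2: (3,0,0)
C 2-0 [J2]: (3,0,1)
link3: (4,0,1)
R 0-1 [J1]: (4,1,1)
link4: (5,1,1)
PS 4-3 [J2]: (5,1,2)
P 3-1 [J1]: (5,2,2)
link5: (6,2,2)
C 0-5 [J2]: (6,2,3)
link6: (7,2,3)
R 5-6 [J1]: (7,3,3)
R 6-0 [J1]: (7,4,3)
P 5-2 [J1]: (7,5,3)
Grübler: 3·6 − 2·5 − 3 = 5

M = 5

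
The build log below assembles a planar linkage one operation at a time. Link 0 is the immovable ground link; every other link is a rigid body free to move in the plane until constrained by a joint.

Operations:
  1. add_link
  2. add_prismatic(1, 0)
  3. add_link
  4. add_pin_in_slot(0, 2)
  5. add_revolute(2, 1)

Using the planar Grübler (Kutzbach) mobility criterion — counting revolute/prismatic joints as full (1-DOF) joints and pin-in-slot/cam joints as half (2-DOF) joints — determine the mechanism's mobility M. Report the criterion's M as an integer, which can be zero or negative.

link 0 = ground. State L|J1|J2 = 1|0|0
+link1  2|0|0
P(1,0) f=1→J1  2|1|0
+link2  3|1|0
PS(0,2) f=2→J2  3|1|1
R(2,1) f=1→J1  3|2|1
M = 3(3−1)−2·2−1 = 6−4−1 = 1

M = 1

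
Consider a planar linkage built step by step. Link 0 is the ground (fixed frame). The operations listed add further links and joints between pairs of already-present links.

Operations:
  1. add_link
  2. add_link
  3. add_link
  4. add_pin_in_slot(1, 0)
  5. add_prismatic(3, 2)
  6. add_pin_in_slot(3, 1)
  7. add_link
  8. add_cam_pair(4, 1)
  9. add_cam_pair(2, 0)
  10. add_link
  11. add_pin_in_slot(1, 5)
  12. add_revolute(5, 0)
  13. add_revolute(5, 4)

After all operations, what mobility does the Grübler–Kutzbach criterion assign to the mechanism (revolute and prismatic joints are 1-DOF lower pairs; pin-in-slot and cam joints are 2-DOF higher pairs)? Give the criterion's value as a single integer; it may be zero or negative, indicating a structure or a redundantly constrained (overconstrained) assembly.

M = 4

ground; <1,0,0>
#1 <2,0,0>
#2 <3,0,0>
#3 <4,0,0>
PS:1↔0 J2 <4,0,1>
P:3↔2 J1 <4,1,1>
PS:3↔1 J2 <4,1,2>
#4 <5,1,2>
C:4↔1 J2 <5,1,3>
C:2↔0 J2 <5,1,4>
#5 <6,1,4>
PS:1↔5 J2 <6,1,5>
R:5↔0 J1 <6,2,5>
R:5↔4 J1 <6,3,5>
3×5 − 2×3 − 1×5 = 4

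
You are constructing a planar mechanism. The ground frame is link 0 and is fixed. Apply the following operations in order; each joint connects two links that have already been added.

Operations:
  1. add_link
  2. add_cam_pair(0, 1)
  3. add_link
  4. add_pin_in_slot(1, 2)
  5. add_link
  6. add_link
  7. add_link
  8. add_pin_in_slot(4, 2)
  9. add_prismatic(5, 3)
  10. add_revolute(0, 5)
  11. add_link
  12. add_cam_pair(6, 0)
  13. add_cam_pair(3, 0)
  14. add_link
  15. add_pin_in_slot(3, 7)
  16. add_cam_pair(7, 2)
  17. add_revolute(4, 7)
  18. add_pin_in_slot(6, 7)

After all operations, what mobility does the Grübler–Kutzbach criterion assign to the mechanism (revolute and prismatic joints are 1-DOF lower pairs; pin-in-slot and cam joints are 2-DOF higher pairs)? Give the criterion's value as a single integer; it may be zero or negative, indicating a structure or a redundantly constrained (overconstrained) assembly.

L=1 J1=0 J2=0
add link → L=2 J1=0 J2=0
C@0,1 dof=2 J2 → L=2 J1=0 J2=1
add link → L=3 J1=0 J2=1
PS@1,2 dof=2 J2 → L=3 J1=0 J2=2
add link → L=4 J1=0 J2=2
add link → L=5 J1=0 J2=2
add link → L=6 J1=0 J2=2
PS@4,2 dof=2 J2 → L=6 J1=0 J2=3
P@5,3 dof=1 J1 → L=6 J1=1 J2=3
R@0,5 dof=1 J1 → L=6 J1=2 J2=3
add link → L=7 J1=2 J2=3
C@6,0 dof=2 J2 → L=7 J1=2 J2=4
C@3,0 dof=2 J2 → L=7 J1=2 J2=5
add link → L=8 J1=2 J2=5
PS@3,7 dof=2 J2 → L=8 J1=2 J2=6
C@7,2 dof=2 J2 → L=8 J1=2 J2=7
R@4,7 dof=1 J1 → L=8 J1=3 J2=7
PS@6,7 dof=2 J2 → L=8 J1=3 J2=8
M=3(L−1)−2J1−J2=3·7−2·3−8=7

M = 7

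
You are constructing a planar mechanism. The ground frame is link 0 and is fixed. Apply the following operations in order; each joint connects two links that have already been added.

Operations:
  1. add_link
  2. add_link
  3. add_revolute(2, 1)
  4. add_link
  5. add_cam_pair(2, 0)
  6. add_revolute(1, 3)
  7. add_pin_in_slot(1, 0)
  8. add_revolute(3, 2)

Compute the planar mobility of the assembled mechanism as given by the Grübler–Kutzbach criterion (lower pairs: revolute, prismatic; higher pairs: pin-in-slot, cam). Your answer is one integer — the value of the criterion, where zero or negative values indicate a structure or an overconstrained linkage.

link 0 = ground. State L|J1|J2 = 1|0|0
+link1  2|0|0
+link2  3|0|0
R(2,1) f=1→J1  3|1|0
+link3  4|1|0
C(2,0) f=2→J2  4|1|1
R(1,3) f=1→J1  4|2|1
PS(1,0) f=2→J2  4|2|2
R(3,2) f=1→J1  4|3|2
M = 3(4−1)−2·3−2 = 9−6−2 = 1

M = 1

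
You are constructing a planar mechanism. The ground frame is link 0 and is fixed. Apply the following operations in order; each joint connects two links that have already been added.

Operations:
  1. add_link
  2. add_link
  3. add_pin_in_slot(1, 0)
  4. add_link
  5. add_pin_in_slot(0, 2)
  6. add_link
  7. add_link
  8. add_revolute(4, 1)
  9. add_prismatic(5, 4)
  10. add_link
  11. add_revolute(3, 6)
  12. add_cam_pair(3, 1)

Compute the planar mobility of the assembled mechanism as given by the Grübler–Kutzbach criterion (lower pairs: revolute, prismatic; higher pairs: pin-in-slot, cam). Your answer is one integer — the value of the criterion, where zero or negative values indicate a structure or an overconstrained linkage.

L=1 J1=0 J2=0
add link → L=2 J1=0 J2=0
add link → L=3 J1=0 J2=0
PS@1,0 dof=2 J2 → L=3 J1=0 J2=1
add link → L=4 J1=0 J2=1
PS@0,2 dof=2 J2 → L=4 J1=0 J2=2
add link → L=5 J1=0 J2=2
add link → L=6 J1=0 J2=2
R@4,1 dof=1 J1 → L=6 J1=1 J2=2
P@5,4 dof=1 J1 → L=6 J1=2 J2=2
add link → L=7 J1=2 J2=2
R@3,6 dof=1 J1 → L=7 J1=3 J2=2
C@3,1 dof=2 J2 → L=7 J1=3 J2=3
M=3(L−1)−2J1−J2=3·6−2·3−3=9

M = 9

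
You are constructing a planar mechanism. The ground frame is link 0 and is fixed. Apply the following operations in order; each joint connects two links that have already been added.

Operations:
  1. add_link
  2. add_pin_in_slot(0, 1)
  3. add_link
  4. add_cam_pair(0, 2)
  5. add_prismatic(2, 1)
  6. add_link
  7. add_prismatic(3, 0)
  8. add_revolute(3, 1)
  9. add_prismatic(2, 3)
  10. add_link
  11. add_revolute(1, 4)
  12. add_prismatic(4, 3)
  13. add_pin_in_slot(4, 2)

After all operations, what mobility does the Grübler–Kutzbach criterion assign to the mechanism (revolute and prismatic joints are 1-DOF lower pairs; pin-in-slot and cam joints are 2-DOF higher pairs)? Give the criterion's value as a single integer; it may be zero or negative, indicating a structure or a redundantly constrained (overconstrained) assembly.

M = -3

ground; <1,0,0>
#1 <2,0,0>
PS:0↔1 J2 <2,0,1>
#2 <3,0,1>
C:0↔2 J2 <3,0,2>
P:2↔1 J1 <3,1,2>
#3 <4,1,2>
P:3↔0 J1 <4,2,2>
R:3↔1 J1 <4,3,2>
P:2↔3 J1 <4,4,2>
#4 <5,4,2>
R:1↔4 J1 <5,5,2>
P:4↔3 J1 <5,6,2>
PS:4↔2 J2 <5,6,3>
3×4 − 2×6 − 1×3 = -3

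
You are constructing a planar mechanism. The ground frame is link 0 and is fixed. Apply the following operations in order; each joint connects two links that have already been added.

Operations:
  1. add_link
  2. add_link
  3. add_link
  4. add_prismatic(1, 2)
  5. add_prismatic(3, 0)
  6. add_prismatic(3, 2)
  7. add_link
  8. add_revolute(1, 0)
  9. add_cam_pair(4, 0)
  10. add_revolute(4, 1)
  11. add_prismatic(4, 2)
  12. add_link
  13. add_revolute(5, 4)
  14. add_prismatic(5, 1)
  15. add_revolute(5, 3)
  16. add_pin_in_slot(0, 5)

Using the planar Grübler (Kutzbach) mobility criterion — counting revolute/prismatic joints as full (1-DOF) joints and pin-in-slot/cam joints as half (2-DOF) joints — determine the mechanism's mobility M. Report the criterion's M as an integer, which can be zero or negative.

ground; <1,0,0>
#1 <2,0,0>
#2 <3,0,0>
#3 <4,0,0>
P:1↔2 J1 <4,1,0>
P:3↔0 J1 <4,2,0>
P:3↔2 J1 <4,3,0>
#4 <5,3,0>
R:1↔0 J1 <5,4,0>
C:4↔0 J2 <5,4,1>
R:4↔1 J1 <5,5,1>
P:4↔2 J1 <5,6,1>
#5 <6,6,1>
R:5↔4 J1 <6,7,1>
P:5↔1 J1 <6,8,1>
R:5↔3 J1 <6,9,1>
PS:0↔5 J2 <6,9,2>
3×5 − 2×9 − 1×2 = -5

M = -5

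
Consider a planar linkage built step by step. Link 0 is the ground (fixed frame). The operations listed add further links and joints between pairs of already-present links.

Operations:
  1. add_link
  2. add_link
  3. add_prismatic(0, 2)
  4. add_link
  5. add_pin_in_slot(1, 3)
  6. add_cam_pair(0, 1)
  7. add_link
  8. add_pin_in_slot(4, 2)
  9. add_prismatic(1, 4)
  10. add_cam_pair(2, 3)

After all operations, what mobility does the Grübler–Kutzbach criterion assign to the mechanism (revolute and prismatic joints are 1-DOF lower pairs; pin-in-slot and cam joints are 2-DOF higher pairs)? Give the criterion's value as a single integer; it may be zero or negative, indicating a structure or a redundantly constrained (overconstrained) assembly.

link 0 = ground. State L|J1|J2 = 1|0|0
+link1  2|0|0
+link2  3|0|0
P(0,2) f=1→J1  3|1|0
+link3  4|1|0
PS(1,3) f=2→J2  4|1|1
C(0,1) f=2→J2  4|1|2
+link4  5|1|2
PS(4,2) f=2→J2  5|1|3
P(1,4) f=1→J1  5|2|3
C(2,3) f=2→J2  5|2|4
M = 3(5−1)−2·2−4 = 12−4−4 = 4

M = 4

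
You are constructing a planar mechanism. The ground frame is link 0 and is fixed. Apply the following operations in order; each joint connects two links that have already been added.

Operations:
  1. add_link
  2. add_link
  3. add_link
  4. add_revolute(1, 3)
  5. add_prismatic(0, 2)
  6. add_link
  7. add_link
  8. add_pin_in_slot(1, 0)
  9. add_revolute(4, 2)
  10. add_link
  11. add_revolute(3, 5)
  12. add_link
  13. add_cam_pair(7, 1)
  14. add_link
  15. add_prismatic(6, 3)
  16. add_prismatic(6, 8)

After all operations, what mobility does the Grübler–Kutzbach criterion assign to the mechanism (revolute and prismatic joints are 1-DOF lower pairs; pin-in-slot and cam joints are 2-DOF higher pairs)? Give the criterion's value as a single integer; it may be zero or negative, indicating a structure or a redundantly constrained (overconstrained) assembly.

M = 10

ground; <1,0,0>
#1 <2,0,0>
#2 <3,0,0>
#3 <4,0,0>
R:1↔3 J1 <4,1,0>
P:0↔2 J1 <4,2,0>
#4 <5,2,0>
#5 <6,2,0>
PS:1↔0 J2 <6,2,1>
R:4↔2 J1 <6,3,1>
#6 <7,3,1>
R:3↔5 J1 <7,4,1>
#7 <8,4,1>
C:7↔1 J2 <8,4,2>
#8 <9,4,2>
P:6↔3 J1 <9,5,2>
P:6↔8 J1 <9,6,2>
3×8 − 2×6 − 1×2 = 10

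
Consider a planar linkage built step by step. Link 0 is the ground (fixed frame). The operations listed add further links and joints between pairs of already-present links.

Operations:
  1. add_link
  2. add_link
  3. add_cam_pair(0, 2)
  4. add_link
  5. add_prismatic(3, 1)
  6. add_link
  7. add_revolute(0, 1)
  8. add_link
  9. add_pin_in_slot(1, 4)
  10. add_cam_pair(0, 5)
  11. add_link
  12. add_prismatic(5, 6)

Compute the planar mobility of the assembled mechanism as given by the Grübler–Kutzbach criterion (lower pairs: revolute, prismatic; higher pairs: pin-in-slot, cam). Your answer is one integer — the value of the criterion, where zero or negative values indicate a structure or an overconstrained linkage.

link 0 = ground. State L|J1|J2 = 1|0|0
+link1  2|0|0
+link2  3|0|0
C(0,2) f=2→J2  3|0|1
+link3  4|0|1
P(3,1) f=1→J1  4|1|1
+link4  5|1|1
R(0,1) f=1→J1  5|2|1
+link5  6|2|1
PS(1,4) f=2→J2  6|2|2
C(0,5) f=2→J2  6|2|3
+link6  7|2|3
P(5,6) f=1→J1  7|3|3
M = 3(7−1)−2·3−3 = 18−6−3 = 9

M = 9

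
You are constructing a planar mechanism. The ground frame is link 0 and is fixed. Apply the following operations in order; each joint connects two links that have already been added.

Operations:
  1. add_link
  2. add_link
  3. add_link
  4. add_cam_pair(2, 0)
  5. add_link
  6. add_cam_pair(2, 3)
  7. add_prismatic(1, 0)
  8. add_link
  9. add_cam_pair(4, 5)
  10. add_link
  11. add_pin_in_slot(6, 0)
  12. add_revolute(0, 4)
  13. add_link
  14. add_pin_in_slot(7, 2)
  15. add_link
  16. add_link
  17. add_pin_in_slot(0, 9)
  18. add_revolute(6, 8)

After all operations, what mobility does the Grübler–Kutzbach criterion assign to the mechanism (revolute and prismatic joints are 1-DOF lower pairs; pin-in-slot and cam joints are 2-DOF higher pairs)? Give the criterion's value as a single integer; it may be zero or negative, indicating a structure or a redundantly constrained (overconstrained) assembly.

link 0 = ground. State L|J1|J2 = 1|0|0
+link1  2|0|0
+link2  3|0|0
+link3  4|0|0
C(2,0) f=2→J2  4|0|1
+link4  5|0|1
C(2,3) f=2→J2  5|0|2
P(1,0) f=1→J1  5|1|2
+link5  6|1|2
C(4,5) f=2→J2  6|1|3
+link6  7|1|3
PS(6,0) f=2→J2  7|1|4
R(0,4) f=1→J1  7|2|4
+link7  8|2|4
PS(7,2) f=2→J2  8|2|5
+link8  9|2|5
+link9  10|2|5
PS(0,9) f=2→J2  10|2|6
R(6,8) f=1→J1  10|3|6
M = 3(10−1)−2·3−6 = 27−6−6 = 15

M = 15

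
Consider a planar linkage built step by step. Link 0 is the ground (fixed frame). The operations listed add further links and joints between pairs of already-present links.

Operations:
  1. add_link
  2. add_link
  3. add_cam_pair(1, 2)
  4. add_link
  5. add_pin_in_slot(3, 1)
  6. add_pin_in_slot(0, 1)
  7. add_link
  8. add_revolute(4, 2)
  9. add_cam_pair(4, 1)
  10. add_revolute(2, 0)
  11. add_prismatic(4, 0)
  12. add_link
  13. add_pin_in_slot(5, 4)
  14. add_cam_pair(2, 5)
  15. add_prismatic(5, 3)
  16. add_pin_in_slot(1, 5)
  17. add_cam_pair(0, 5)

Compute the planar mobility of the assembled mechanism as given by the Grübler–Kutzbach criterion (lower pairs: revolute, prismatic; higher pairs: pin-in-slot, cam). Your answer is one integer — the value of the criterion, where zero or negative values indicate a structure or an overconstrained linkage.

M = -1

L=1 J1=0 J2=0
add link → L=2 J1=0 J2=0
add link → L=3 J1=0 J2=0
C@1,2 dof=2 J2 → L=3 J1=0 J2=1
add link → L=4 J1=0 J2=1
PS@3,1 dof=2 J2 → L=4 J1=0 J2=2
PS@0,1 dof=2 J2 → L=4 J1=0 J2=3
add link → L=5 J1=0 J2=3
R@4,2 dof=1 J1 → L=5 J1=1 J2=3
C@4,1 dof=2 J2 → L=5 J1=1 J2=4
R@2,0 dof=1 J1 → L=5 J1=2 J2=4
P@4,0 dof=1 J1 → L=5 J1=3 J2=4
add link → L=6 J1=3 J2=4
PS@5,4 dof=2 J2 → L=6 J1=3 J2=5
C@2,5 dof=2 J2 → L=6 J1=3 J2=6
P@5,3 dof=1 J1 → L=6 J1=4 J2=6
PS@1,5 dof=2 J2 → L=6 J1=4 J2=7
C@0,5 dof=2 J2 → L=6 J1=4 J2=8
M=3(L−1)−2J1−J2=3·5−2·4−8=-1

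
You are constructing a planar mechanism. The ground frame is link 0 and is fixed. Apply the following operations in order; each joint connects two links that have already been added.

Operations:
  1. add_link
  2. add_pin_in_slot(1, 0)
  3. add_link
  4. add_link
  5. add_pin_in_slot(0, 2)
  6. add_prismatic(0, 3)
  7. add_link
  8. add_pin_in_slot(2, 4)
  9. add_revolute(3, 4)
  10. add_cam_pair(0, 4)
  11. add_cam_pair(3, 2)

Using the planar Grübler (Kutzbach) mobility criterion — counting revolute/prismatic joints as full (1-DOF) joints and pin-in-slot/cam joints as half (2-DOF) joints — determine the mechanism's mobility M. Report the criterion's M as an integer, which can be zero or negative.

M = 3

L=1 J1=0 J2=0
add link → L=2 J1=0 J2=0
PS@1,0 dof=2 J2 → L=2 J1=0 J2=1
add link → L=3 J1=0 J2=1
add link → L=4 J1=0 J2=1
PS@0,2 dof=2 J2 → L=4 J1=0 J2=2
P@0,3 dof=1 J1 → L=4 J1=1 J2=2
add link → L=5 J1=1 J2=2
PS@2,4 dof=2 J2 → L=5 J1=1 J2=3
R@3,4 dof=1 J1 → L=5 J1=2 J2=3
C@0,4 dof=2 J2 → L=5 J1=2 J2=4
C@3,2 dof=2 J2 → L=5 J1=2 J2=5
M=3(L−1)−2J1−J2=3·4−2·2−5=3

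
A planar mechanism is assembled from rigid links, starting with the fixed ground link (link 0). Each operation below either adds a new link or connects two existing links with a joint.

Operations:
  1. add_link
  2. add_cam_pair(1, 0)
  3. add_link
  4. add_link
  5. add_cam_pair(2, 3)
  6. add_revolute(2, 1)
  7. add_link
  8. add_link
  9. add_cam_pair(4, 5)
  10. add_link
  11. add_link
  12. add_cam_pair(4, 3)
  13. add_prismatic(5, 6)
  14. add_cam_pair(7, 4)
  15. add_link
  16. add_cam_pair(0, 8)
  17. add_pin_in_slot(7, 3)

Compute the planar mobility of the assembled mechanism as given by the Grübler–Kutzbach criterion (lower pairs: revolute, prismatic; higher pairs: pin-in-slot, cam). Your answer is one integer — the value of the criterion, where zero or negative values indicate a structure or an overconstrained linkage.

link 0 = ground. State L|J1|J2 = 1|0|0
+link1  2|0|0
C(1,0) f=2→J2  2|0|1
+link2  3|0|1
+link3  4|0|1
C(2,3) f=2→J2  4|0|2
R(2,1) f=1→J1  4|1|2
+link4  5|1|2
+link5  6|1|2
C(4,5) f=2→J2  6|1|3
+link6  7|1|3
+link7  8|1|3
C(4,3) f=2→J2  8|1|4
P(5,6) f=1→J1  8|2|4
C(7,4) f=2→J2  8|2|5
+link8  9|2|5
C(0,8) f=2→J2  9|2|6
PS(7,3) f=2→J2  9|2|7
M = 3(9−1)−2·2−7 = 24−4−7 = 13

M = 13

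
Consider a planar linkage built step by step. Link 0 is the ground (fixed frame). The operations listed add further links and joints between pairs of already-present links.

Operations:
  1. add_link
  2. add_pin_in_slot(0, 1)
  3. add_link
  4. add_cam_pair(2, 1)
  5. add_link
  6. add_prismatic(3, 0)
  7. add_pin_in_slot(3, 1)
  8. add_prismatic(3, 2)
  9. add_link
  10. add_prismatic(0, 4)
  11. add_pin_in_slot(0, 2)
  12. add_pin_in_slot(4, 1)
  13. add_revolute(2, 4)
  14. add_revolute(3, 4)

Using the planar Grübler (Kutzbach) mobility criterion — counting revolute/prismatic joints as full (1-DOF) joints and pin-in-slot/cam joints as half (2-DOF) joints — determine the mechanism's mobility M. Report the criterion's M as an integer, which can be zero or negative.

ground; <1,0,0>
#1 <2,0,0>
PS:0↔1 J2 <2,0,1>
#2 <3,0,1>
C:2↔1 J2 <3,0,2>
#3 <4,0,2>
P:3↔0 J1 <4,1,2>
PS:3↔1 J2 <4,1,3>
P:3↔2 J1 <4,2,3>
#4 <5,2,3>
P:0↔4 J1 <5,3,3>
PS:0↔2 J2 <5,3,4>
PS:4↔1 J2 <5,3,5>
R:2↔4 J1 <5,4,5>
R:3↔4 J1 <5,5,5>
3×4 − 2×5 − 1×5 = -3

M = -3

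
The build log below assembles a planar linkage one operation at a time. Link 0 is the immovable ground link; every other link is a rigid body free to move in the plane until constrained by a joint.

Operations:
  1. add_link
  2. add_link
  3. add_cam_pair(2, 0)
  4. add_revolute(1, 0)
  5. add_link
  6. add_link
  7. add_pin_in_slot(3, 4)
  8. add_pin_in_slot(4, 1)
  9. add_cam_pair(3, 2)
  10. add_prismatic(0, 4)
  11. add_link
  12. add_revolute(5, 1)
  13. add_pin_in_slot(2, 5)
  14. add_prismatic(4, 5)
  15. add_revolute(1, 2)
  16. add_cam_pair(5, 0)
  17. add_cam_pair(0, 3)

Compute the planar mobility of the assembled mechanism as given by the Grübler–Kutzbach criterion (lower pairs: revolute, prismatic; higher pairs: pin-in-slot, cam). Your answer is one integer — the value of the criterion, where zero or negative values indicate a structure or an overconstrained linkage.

M = -2

L=1 J1=0 J2=0
add link → L=2 J1=0 J2=0
add link → L=3 J1=0 J2=0
C@2,0 dof=2 J2 → L=3 J1=0 J2=1
R@1,0 dof=1 J1 → L=3 J1=1 J2=1
add link → L=4 J1=1 J2=1
add link → L=5 J1=1 J2=1
PS@3,4 dof=2 J2 → L=5 J1=1 J2=2
PS@4,1 dof=2 J2 → L=5 J1=1 J2=3
C@3,2 dof=2 J2 → L=5 J1=1 J2=4
P@0,4 dof=1 J1 → L=5 J1=2 J2=4
add link → L=6 J1=2 J2=4
R@5,1 dof=1 J1 → L=6 J1=3 J2=4
PS@2,5 dof=2 J2 → L=6 J1=3 J2=5
P@4,5 dof=1 J1 → L=6 J1=4 J2=5
R@1,2 dof=1 J1 → L=6 J1=5 J2=5
C@5,0 dof=2 J2 → L=6 J1=5 J2=6
C@0,3 dof=2 J2 → L=6 J1=5 J2=7
M=3(L−1)−2J1−J2=3·5−2·5−7=-2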